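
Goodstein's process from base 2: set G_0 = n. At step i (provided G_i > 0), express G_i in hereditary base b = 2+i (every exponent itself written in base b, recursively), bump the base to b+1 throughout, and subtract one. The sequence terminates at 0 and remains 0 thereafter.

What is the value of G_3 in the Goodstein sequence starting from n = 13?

16092

(0) 13|_2 = 2^(2 + 1) + 2^2 + 1 ↦ 3^(3 + 1) + 3^3 + 1|_3 = 109 ⇒ 108
(1) 108|_3 = 3^(3 + 1) + 3^3 ↦ 4^(4 + 1) + 4^4|_4 = 1280 ⇒ 1279
(2) 1279|_4 = 4^(4 + 1) + 3·4^3 + 3·4^2 + 3·4 + 3 ↦ 5^(5 + 1) + 3·5^3 + 3·5^2 + 3·5 + 3|_5 = 16093 ⇒ 16092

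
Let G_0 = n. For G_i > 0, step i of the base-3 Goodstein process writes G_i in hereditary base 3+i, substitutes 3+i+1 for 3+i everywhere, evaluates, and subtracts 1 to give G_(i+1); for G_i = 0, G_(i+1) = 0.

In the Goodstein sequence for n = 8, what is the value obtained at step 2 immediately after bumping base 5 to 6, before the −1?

i=0: 8 = 2·3 + 2 (b=3); 3→4: 2·4 + 2 = 10; 10−1 = 9
i=1: 9 = 2·4 + 1 (b=4); 4→5: 2·5 + 1 = 11; 11−1 = 10

12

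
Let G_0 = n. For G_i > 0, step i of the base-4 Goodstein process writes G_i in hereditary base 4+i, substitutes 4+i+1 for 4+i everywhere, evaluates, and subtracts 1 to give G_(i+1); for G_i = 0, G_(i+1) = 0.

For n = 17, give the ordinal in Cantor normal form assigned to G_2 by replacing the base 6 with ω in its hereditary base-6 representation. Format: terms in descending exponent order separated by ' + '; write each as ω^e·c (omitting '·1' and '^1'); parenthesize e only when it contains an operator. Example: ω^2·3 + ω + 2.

G_0 = 17. HB_4(17) = 4^2 + 1. Bump = 26. G_1 = 25.
G_1 = 25. HB_5(25) = 5^2. Bump = 36. G_2 = 35.

ω·5 + 5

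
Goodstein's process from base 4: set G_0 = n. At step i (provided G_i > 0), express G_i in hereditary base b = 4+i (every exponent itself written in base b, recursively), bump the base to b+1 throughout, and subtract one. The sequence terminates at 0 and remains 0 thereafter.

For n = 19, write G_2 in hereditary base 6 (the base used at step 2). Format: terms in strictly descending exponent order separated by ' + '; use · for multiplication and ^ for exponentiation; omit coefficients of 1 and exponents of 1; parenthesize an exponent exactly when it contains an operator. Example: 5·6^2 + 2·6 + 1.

6^2 + 1

(0) 19|_4 = 4^2 + 3 ↦ 5^2 + 3|_5 = 28 ⇒ 27
(1) 27|_5 = 5^2 + 2 ↦ 6^2 + 2|_6 = 38 ⇒ 37
(2) 37|_6 = 6^2 + 1 ↦ 7^2 + 1|_7 = 50 ⇒ 49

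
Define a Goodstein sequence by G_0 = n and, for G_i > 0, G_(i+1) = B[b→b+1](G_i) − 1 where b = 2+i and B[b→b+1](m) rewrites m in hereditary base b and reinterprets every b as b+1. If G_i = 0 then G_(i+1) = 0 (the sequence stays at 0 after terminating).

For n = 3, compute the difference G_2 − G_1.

0

[0] 3 ≡ 2 + 1 (base 2). Lift 3: 4. −1: 3.
[1] 3 ≡ 3 (base 3). Lift 4: 4. −1: 3.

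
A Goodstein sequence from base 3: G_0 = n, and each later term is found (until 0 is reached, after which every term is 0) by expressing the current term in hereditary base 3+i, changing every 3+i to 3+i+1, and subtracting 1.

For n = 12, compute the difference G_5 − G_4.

i=0: 12 = 3^2 + 3 (b=3); 3→4: 4^2 + 4 = 20; 20−1 = 19
i=1: 19 = 4^2 + 3 (b=4); 4→5: 5^2 + 3 = 28; 28−1 = 27
i=2: 27 = 5^2 + 2 (b=5); 5→6: 6^2 + 2 = 38; 38−1 = 37
i=3: 37 = 6^2 + 1 (b=6); 6→7: 7^2 + 1 = 50; 50−1 = 49
i=4: 49 = 7^2 (b=7); 7→8: 8^2 = 64; 64−1 = 63

14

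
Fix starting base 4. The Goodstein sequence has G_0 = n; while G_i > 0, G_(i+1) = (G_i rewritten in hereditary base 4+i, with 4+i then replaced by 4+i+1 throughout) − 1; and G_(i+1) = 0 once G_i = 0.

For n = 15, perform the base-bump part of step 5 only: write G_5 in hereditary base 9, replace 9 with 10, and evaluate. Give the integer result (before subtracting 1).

i=0: 15 = 3·4 + 3 (b=4); 4→5: 3·5 + 3 = 18; 18−1 = 17
i=1: 17 = 3·5 + 2 (b=5); 5→6: 3·6 + 2 = 20; 20−1 = 19
i=2: 19 = 3·6 + 1 (b=6); 6→7: 3·7 + 1 = 22; 22−1 = 21
i=3: 21 = 3·7 (b=7); 7→8: 3·8 = 24; 24−1 = 23
i=4: 23 = 2·8 + 7 (b=8); 8→9: 2·9 + 7 = 25; 25−1 = 24
i=5: 24 = 2·9 + 6 (b=9); 9→10: 2·10 + 6 = 26; 26−1 = 25

26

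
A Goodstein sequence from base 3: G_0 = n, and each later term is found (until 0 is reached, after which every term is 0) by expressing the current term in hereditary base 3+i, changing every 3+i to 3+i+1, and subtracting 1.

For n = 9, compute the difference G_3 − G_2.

2

i=0: 9 = 3^2 (b=3); 3→4: 4^2 = 16; 16−1 = 15
i=1: 15 = 3·4 + 3 (b=4); 4→5: 3·5 + 3 = 18; 18−1 = 17
i=2: 17 = 3·5 + 2 (b=5); 5→6: 3·6 + 2 = 20; 20−1 = 19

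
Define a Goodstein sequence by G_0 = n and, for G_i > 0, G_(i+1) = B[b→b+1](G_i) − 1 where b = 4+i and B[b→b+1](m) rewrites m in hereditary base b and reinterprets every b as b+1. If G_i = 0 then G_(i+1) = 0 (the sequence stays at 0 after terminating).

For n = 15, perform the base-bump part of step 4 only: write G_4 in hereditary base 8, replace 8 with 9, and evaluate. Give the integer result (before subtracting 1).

step 0: 15 = 3·4 + 3; sub 5 for 4: 3·5 + 3; = 18; G_1 = 18−1 = 17
step 1: 17 = 3·5 + 2; sub 6 for 5: 3·6 + 2; = 20; G_2 = 20−1 = 19
step 2: 19 = 3·6 + 1; sub 7 for 6: 3·7 + 1; = 22; G_3 = 22−1 = 21
step 3: 21 = 3·7; sub 8 for 7: 3·8; = 24; G_4 = 24−1 = 23

25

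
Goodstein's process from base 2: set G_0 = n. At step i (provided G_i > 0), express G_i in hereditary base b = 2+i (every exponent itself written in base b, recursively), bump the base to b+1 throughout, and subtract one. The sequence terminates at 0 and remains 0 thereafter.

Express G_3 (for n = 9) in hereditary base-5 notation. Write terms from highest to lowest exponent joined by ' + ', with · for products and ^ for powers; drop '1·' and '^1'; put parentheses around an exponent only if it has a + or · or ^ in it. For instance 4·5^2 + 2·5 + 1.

3·5^5 + 3·5^3 + 3·5^2 + 3·5 + 2

9 —HB2→ 2^(2 + 1) + 1 —bump→ 3^(3 + 1) + 1 = 82 —(−1)→ 81
81 —HB3→ 3^(3 + 1) —bump→ 4^(4 + 1) = 1024 —(−1)→ 1023
1023 —HB4→ 3·4^4 + 3·4^3 + 3·4^2 + 3·4 + 3 —bump→ 3·5^5 + 3·5^3 + 3·5^2 + 3·5 + 3 = 9843 —(−1)→ 9842
9842 —HB5→ 3·5^5 + 3·5^3 + 3·5^2 + 3·5 + 2 —bump→ 3·6^6 + 3·6^3 + 3·6^2 + 3·6 + 2 = 140744 —(−1)→ 140743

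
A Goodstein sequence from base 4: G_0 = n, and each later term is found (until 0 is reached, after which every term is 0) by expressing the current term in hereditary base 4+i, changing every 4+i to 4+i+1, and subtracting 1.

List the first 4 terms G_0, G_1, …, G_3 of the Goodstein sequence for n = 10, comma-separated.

10, 11, 12, 13

(0) 10|_4 = 2·4 + 2 ↦ 2·5 + 2|_5 = 12 ⇒ 11
(1) 11|_5 = 2·5 + 1 ↦ 2·6 + 1|_6 = 13 ⇒ 12
(2) 12|_6 = 2·6 ↦ 2·7|_7 = 14 ⇒ 13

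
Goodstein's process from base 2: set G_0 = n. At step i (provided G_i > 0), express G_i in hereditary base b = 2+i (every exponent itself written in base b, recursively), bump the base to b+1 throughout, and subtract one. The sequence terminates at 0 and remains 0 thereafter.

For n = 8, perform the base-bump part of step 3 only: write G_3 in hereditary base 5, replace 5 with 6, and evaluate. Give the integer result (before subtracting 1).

G_0=8  [base 2] 2^(2 + 1)  →[2↦3]→  3^(3 + 1) = 81  −1 ⇒ G_1=80
G_1=80  [base 3] 2·3^3 + 2·3^2 + 2·3 + 2  →[3↦4]→  2·4^4 + 2·4^2 + 2·4 + 2 = 554  −1 ⇒ G_2=553
G_2=553  [base 4] 2·4^4 + 2·4^2 + 2·4 + 1  →[4↦5]→  2·5^5 + 2·5^2 + 2·5 + 1 = 6311  −1 ⇒ G_3=6310
G_3=6310  [base 5] 2·5^5 + 2·5^2 + 2·5  →[5↦6]→  2·6^6 + 2·6^2 + 2·6 = 93396  −1 ⇒ G_4=93395

93396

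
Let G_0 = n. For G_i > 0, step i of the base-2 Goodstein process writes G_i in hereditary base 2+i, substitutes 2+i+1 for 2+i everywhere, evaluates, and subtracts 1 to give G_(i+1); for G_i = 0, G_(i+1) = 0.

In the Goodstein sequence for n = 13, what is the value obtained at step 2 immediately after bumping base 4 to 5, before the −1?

16093

(0) 13|_2 = 2^(2 + 1) + 2^2 + 1 ↦ 3^(3 + 1) + 3^3 + 1|_3 = 109 ⇒ 108
(1) 108|_3 = 3^(3 + 1) + 3^3 ↦ 4^(4 + 1) + 4^4|_4 = 1280 ⇒ 1279
(2) 1279|_4 = 4^(4 + 1) + 3·4^3 + 3·4^2 + 3·4 + 3 ↦ 5^(5 + 1) + 3·5^3 + 3·5^2 + 3·5 + 3|_5 = 16093 ⇒ 16092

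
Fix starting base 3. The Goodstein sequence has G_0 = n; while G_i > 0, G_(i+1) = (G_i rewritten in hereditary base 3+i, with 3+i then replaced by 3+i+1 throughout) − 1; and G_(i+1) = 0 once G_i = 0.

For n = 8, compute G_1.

(0) 8|_3 = 2·3 + 2 ↦ 2·4 + 2|_4 = 10 ⇒ 9
(1) 9|_4 = 2·4 + 1 ↦ 2·5 + 1|_5 = 11 ⇒ 10

9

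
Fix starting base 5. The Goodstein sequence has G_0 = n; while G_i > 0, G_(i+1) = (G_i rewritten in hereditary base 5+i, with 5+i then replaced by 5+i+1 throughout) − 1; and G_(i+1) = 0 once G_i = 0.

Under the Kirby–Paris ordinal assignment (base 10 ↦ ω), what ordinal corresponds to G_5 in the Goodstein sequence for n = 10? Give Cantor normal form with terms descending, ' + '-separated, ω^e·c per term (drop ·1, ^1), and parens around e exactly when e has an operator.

G_0=10  [base 5] 2·5  →[5↦6]→  2·6 = 12  −1 ⇒ G_1=11
G_1=11  [base 6] 6 + 5  →[6↦7]→  7 + 5 = 12  −1 ⇒ G_2=11
G_2=11  [base 7] 7 + 4  →[7↦8]→  8 + 4 = 12  −1 ⇒ G_3=11
G_3=11  [base 8] 8 + 3  →[8↦9]→  9 + 3 = 12  −1 ⇒ G_4=11
G_4=11  [base 9] 9 + 2  →[9↦10]→  10 + 2 = 12  −1 ⇒ G_5=11
G_5=11  [base 10] 10 + 1  →[10↦11]→  11 + 1 = 12  −1 ⇒ G_6=11

ω + 1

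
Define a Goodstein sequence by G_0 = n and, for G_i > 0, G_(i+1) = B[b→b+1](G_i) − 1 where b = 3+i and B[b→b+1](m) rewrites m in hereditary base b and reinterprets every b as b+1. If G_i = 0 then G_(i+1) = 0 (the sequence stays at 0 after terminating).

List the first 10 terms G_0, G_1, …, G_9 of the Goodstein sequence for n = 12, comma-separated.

12, 19, 27, 37, 49, 63, 69, 75, 81, 87

[0] 12 ≡ 3^2 + 3 (base 3). Lift 4: 20. −1: 19.
[1] 19 ≡ 4^2 + 3 (base 4). Lift 5: 28. −1: 27.
[2] 27 ≡ 5^2 + 2 (base 5). Lift 6: 38. −1: 37.
[3] 37 ≡ 6^2 + 1 (base 6). Lift 7: 50. −1: 49.
[4] 49 ≡ 7^2 (base 7). Lift 8: 64. −1: 63.
[5] 63 ≡ 7·8 + 7 (base 8). Lift 9: 70. −1: 69.
[6] 69 ≡ 7·9 + 6 (base 9). Lift 10: 76. −1: 75.
[7] 75 ≡ 7·10 + 5 (base 10). Lift 11: 82. −1: 81.
[8] 81 ≡ 7·11 + 4 (base 11). Lift 12: 88. −1: 87.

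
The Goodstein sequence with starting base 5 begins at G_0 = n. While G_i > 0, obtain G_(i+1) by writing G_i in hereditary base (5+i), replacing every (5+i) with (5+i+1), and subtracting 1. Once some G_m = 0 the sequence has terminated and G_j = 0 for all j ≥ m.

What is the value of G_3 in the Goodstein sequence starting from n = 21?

29

G_0 = 21. HB_5(21) = 4·5 + 1. Bump = 25. G_1 = 24.
G_1 = 24. HB_6(24) = 4·6. Bump = 28. G_2 = 27.
G_2 = 27. HB_7(27) = 3·7 + 6. Bump = 30. G_3 = 29.
G_3 = 29. HB_8(29) = 3·8 + 5. Bump = 32. G_4 = 31.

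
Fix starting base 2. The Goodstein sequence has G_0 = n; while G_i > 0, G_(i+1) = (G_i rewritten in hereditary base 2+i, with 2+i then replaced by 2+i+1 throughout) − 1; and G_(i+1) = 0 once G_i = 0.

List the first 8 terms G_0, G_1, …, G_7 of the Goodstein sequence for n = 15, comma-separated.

15 —HB2→ 2^(2 + 1) + 2^2 + 2 + 1 —bump→ 3^(3 + 1) + 3^3 + 3 + 1 = 112 —(−1)→ 111
111 —HB3→ 3^(3 + 1) + 3^3 + 3 —bump→ 4^(4 + 1) + 4^4 + 4 = 1284 —(−1)→ 1283
1283 —HB4→ 4^(4 + 1) + 4^4 + 3 —bump→ 5^(5 + 1) + 5^5 + 3 = 18753 —(−1)→ 18752
18752 —HB5→ 5^(5 + 1) + 5^5 + 2 —bump→ 6^(6 + 1) + 6^6 + 2 = 326594 —(−1)→ 326593
326593 —HB6→ 6^(6 + 1) + 6^6 + 1 —bump→ 7^(7 + 1) + 7^7 + 1 = 6588345 —(−1)→ 6588344
6588344 —HB7→ 7^(7 + 1) + 7^7 —bump→ 8^(8 + 1) + 8^8 = 150994944 —(−1)→ 150994943
150994943 —HB8→ 8^(8 + 1) + 7·8^7 + 7·8^6 + 7·8^5 + 7·8^4 + 7·8^3 + 7·8^2 + 7·8 + 7 —bump→ 9^(9 + 1) + 7·9^7 + 7·9^6 + 7·9^5 + 7·9^4 + 7·9^3 + 7·9^2 + 7·9 + 7 = 3524450281 —(−1)→ 3524450280

15, 111, 1283, 18752, 326593, 6588344, 150994943, 3524450280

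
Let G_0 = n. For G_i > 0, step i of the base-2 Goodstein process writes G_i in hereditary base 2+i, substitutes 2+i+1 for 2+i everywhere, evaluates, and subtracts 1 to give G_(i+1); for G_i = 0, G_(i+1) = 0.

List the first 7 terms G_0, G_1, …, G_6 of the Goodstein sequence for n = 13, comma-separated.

13, 108, 1279, 16092, 280711, 5765998, 134219479

13 —HB2→ 2^(2 + 1) + 2^2 + 1 —bump→ 3^(3 + 1) + 3^3 + 1 = 109 —(−1)→ 108
108 —HB3→ 3^(3 + 1) + 3^3 —bump→ 4^(4 + 1) + 4^4 = 1280 —(−1)→ 1279
1279 —HB4→ 4^(4 + 1) + 3·4^3 + 3·4^2 + 3·4 + 3 —bump→ 5^(5 + 1) + 3·5^3 + 3·5^2 + 3·5 + 3 = 16093 —(−1)→ 16092
16092 —HB5→ 5^(5 + 1) + 3·5^3 + 3·5^2 + 3·5 + 2 —bump→ 6^(6 + 1) + 3·6^3 + 3·6^2 + 3·6 + 2 = 280712 —(−1)→ 280711
280711 —HB6→ 6^(6 + 1) + 3·6^3 + 3·6^2 + 3·6 + 1 —bump→ 7^(7 + 1) + 3·7^3 + 3·7^2 + 3·7 + 1 = 5765999 —(−1)→ 5765998
5765998 —HB7→ 7^(7 + 1) + 3·7^3 + 3·7^2 + 3·7 —bump→ 8^(8 + 1) + 3·8^3 + 3·8^2 + 3·8 = 134219480 —(−1)→ 134219479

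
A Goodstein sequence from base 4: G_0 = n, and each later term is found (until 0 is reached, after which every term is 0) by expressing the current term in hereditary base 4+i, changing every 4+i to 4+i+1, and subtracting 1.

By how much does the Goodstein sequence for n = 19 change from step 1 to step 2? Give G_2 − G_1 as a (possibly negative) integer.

10

step 0: 19 = 4^2 + 3; sub 5 for 4: 5^2 + 3; = 28; G_1 = 28−1 = 27
step 1: 27 = 5^2 + 2; sub 6 for 5: 6^2 + 2; = 38; G_2 = 38−1 = 37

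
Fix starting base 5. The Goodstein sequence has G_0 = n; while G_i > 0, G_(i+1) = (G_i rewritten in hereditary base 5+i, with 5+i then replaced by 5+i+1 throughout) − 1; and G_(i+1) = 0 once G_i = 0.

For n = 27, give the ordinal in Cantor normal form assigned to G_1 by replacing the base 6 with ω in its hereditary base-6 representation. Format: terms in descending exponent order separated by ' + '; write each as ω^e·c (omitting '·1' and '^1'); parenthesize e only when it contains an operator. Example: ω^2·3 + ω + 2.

ω^2 + 1

G_0 = 27. HB_5(27) = 5^2 + 2. Bump = 38. G_1 = 37.
G_1 = 37. HB_6(37) = 6^2 + 1. Bump = 50. G_2 = 49.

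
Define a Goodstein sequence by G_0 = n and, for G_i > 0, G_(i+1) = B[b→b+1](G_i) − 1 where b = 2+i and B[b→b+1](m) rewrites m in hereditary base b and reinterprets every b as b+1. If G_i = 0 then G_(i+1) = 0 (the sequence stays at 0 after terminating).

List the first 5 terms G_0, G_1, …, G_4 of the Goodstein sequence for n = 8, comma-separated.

8, 80, 553, 6310, 93395

[0] 8 ≡ 2^(2 + 1) (base 2). Lift 3: 81. −1: 80.
[1] 80 ≡ 2·3^3 + 2·3^2 + 2·3 + 2 (base 3). Lift 4: 554. −1: 553.
[2] 553 ≡ 2·4^4 + 2·4^2 + 2·4 + 1 (base 4). Lift 5: 6311. −1: 6310.
[3] 6310 ≡ 2·5^5 + 2·5^2 + 2·5 (base 5). Lift 6: 93396. −1: 93395.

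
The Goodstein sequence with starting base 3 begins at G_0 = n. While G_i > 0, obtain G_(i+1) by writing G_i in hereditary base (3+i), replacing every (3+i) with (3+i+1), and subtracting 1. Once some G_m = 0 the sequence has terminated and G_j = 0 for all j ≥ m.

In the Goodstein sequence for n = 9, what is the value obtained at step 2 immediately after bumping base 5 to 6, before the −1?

G_0=9  [base 3] 3^2  →[3↦4]→  4^2 = 16  −1 ⇒ G_1=15
G_1=15  [base 4] 3·4 + 3  →[4↦5]→  3·5 + 3 = 18  −1 ⇒ G_2=17

20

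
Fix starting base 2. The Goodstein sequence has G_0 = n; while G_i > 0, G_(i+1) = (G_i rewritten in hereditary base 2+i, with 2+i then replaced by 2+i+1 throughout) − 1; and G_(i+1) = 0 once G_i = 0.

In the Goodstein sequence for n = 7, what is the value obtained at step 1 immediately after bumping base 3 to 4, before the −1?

step 0: 7 = 2^2 + 2 + 1; sub 3 for 2: 3^3 + 3 + 1; = 31; G_1 = 31−1 = 30
step 1: 30 = 3^3 + 3; sub 4 for 3: 4^4 + 4; = 260; G_2 = 260−1 = 259

260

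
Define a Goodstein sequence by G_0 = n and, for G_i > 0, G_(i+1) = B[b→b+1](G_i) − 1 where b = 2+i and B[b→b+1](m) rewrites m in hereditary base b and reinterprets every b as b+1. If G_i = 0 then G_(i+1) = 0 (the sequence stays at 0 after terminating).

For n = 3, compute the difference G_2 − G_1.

0

3 —HB2→ 2 + 1 —bump→ 3 + 1 = 4 —(−1)→ 3
3 —HB3→ 3 —bump→ 4 = 4 —(−1)→ 3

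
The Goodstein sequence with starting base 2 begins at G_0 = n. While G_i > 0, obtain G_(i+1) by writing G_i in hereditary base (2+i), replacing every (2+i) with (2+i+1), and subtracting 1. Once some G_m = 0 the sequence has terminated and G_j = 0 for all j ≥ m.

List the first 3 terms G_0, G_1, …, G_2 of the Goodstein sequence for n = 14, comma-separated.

step 0: 14 = 2^(2 + 1) + 2^2 + 2; sub 3 for 2: 3^(3 + 1) + 3^3 + 3; = 111; G_1 = 111−1 = 110
step 1: 110 = 3^(3 + 1) + 3^3 + 2; sub 4 for 3: 4^(4 + 1) + 4^4 + 2; = 1282; G_2 = 1282−1 = 1281

14, 110, 1281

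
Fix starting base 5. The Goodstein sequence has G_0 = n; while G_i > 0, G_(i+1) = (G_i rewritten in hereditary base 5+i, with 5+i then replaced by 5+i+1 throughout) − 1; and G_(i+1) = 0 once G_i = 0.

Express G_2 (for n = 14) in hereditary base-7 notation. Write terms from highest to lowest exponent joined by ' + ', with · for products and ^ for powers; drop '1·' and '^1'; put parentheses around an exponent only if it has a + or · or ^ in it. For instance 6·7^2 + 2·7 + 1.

G_0=14  [base 5] 2·5 + 4  →[5↦6]→  2·6 + 4 = 16  −1 ⇒ G_1=15
G_1=15  [base 6] 2·6 + 3  →[6↦7]→  2·7 + 3 = 17  −1 ⇒ G_2=16
G_2=16  [base 7] 2·7 + 2  →[7↦8]→  2·8 + 2 = 18  −1 ⇒ G_3=17

2·7 + 2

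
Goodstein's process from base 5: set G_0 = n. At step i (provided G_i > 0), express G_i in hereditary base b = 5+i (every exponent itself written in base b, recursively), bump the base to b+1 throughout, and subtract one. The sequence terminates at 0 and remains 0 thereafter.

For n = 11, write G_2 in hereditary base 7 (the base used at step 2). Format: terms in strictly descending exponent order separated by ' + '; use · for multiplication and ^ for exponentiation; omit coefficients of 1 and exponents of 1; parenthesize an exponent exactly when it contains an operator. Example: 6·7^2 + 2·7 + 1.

G_0 = 11. HB_5(11) = 2·5 + 1. Bump = 13. G_1 = 12.
G_1 = 12. HB_6(12) = 2·6. Bump = 14. G_2 = 13.

7 + 6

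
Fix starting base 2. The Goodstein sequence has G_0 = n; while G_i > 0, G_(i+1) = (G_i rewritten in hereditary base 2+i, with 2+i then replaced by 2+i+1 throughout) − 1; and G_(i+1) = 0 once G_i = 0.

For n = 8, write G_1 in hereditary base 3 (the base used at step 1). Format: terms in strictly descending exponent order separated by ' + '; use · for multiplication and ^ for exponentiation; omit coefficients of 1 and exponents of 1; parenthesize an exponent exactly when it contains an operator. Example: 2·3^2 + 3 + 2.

G_0=8  [base 2] 2^(2 + 1)  →[2↦3]→  3^(3 + 1) = 81  −1 ⇒ G_1=80
G_1=80  [base 3] 2·3^3 + 2·3^2 + 2·3 + 2  →[3↦4]→  2·4^4 + 2·4^2 + 2·4 + 2 = 554  −1 ⇒ G_2=553

2·3^3 + 2·3^2 + 2·3 + 2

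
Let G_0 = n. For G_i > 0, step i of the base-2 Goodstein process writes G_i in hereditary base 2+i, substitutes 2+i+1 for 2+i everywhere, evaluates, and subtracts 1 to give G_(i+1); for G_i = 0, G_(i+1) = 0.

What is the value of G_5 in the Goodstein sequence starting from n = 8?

1647195

step 0: 8 = 2^(2 + 1); sub 3 for 2: 3^(3 + 1); = 81; G_1 = 81−1 = 80
step 1: 80 = 2·3^3 + 2·3^2 + 2·3 + 2; sub 4 for 3: 2·4^4 + 2·4^2 + 2·4 + 2; = 554; G_2 = 554−1 = 553
step 2: 553 = 2·4^4 + 2·4^2 + 2·4 + 1; sub 5 for 4: 2·5^5 + 2·5^2 + 2·5 + 1; = 6311; G_3 = 6311−1 = 6310
step 3: 6310 = 2·5^5 + 2·5^2 + 2·5; sub 6 for 5: 2·6^6 + 2·6^2 + 2·6; = 93396; G_4 = 93396−1 = 93395
step 4: 93395 = 2·6^6 + 2·6^2 + 6 + 5; sub 7 for 6: 2·7^7 + 2·7^2 + 7 + 5; = 1647196; G_5 = 1647196−1 = 1647195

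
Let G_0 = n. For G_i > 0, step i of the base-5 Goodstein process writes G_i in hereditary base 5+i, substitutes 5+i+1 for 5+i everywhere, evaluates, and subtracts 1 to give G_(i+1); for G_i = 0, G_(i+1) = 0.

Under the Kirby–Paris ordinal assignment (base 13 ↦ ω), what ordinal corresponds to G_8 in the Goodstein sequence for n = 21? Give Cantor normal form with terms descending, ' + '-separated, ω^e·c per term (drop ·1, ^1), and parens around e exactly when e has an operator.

ω·3

G_0=21  [base 5] 4·5 + 1  →[5↦6]→  4·6 + 1 = 25  −1 ⇒ G_1=24
G_1=24  [base 6] 4·6  →[6↦7]→  4·7 = 28  −1 ⇒ G_2=27
G_2=27  [base 7] 3·7 + 6  →[7↦8]→  3·8 + 6 = 30  −1 ⇒ G_3=29
G_3=29  [base 8] 3·8 + 5  →[8↦9]→  3·9 + 5 = 32  −1 ⇒ G_4=31
G_4=31  [base 9] 3·9 + 4  →[9↦10]→  3·10 + 4 = 34  −1 ⇒ G_5=33
G_5=33  [base 10] 3·10 + 3  →[10↦11]→  3·11 + 3 = 36  −1 ⇒ G_6=35
G_6=35  [base 11] 3·11 + 2  →[11↦12]→  3·12 + 2 = 38  −1 ⇒ G_7=37
G_7=37  [base 12] 3·12 + 1  →[12↦13]→  3·13 + 1 = 40  −1 ⇒ G_8=39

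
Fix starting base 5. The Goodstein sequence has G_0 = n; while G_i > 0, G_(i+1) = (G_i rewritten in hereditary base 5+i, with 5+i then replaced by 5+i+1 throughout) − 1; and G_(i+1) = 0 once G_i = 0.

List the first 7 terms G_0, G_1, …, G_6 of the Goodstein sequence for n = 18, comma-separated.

18, 20, 22, 24, 26, 27, 28

G_0=18  [base 5] 3·5 + 3  →[5↦6]→  3·6 + 3 = 21  −1 ⇒ G_1=20
G_1=20  [base 6] 3·6 + 2  →[6↦7]→  3·7 + 2 = 23  −1 ⇒ G_2=22
G_2=22  [base 7] 3·7 + 1  →[7↦8]→  3·8 + 1 = 25  −1 ⇒ G_3=24
G_3=24  [base 8] 3·8  →[8↦9]→  3·9 = 27  −1 ⇒ G_4=26
G_4=26  [base 9] 2·9 + 8  →[9↦10]→  2·10 + 8 = 28  −1 ⇒ G_5=27
G_5=27  [base 10] 2·10 + 7  →[10↦11]→  2·11 + 7 = 29  −1 ⇒ G_6=28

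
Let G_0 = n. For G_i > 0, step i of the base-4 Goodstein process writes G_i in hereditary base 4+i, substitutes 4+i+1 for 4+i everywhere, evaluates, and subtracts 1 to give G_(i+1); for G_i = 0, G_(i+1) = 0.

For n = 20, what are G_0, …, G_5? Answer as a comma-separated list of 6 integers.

20, 29, 39, 51, 65, 81

20 —HB4→ 4^2 + 4 —bump→ 5^2 + 5 = 30 —(−1)→ 29
29 —HB5→ 5^2 + 4 —bump→ 6^2 + 4 = 40 —(−1)→ 39
39 —HB6→ 6^2 + 3 —bump→ 7^2 + 3 = 52 —(−1)→ 51
51 —HB7→ 7^2 + 2 —bump→ 8^2 + 2 = 66 —(−1)→ 65
65 —HB8→ 8^2 + 1 —bump→ 9^2 + 1 = 82 —(−1)→ 81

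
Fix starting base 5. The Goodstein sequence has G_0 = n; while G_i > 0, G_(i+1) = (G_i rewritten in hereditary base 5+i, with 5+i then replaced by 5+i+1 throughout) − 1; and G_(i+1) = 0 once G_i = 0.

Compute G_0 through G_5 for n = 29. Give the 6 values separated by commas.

29, 39, 51, 65, 81, 99

step 0: 29 = 5^2 + 4; sub 6 for 5: 6^2 + 4; = 40; G_1 = 40−1 = 39
step 1: 39 = 6^2 + 3; sub 7 for 6: 7^2 + 3; = 52; G_2 = 52−1 = 51
step 2: 51 = 7^2 + 2; sub 8 for 7: 8^2 + 2; = 66; G_3 = 66−1 = 65
step 3: 65 = 8^2 + 1; sub 9 for 8: 9^2 + 1; = 82; G_4 = 82−1 = 81
step 4: 81 = 9^2; sub 10 for 9: 10^2; = 100; G_5 = 100−1 = 99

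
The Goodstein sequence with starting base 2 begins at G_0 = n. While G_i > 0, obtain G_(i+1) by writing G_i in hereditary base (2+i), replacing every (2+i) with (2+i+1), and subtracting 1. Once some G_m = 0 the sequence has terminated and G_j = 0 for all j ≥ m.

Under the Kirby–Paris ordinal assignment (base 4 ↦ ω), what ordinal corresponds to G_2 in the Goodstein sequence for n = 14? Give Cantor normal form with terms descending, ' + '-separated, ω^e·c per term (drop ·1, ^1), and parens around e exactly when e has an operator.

14 —HB2→ 2^(2 + 1) + 2^2 + 2 —bump→ 3^(3 + 1) + 3^3 + 3 = 111 —(−1)→ 110
110 —HB3→ 3^(3 + 1) + 3^3 + 2 —bump→ 4^(4 + 1) + 4^4 + 2 = 1282 —(−1)→ 1281
1281 —HB4→ 4^(4 + 1) + 4^4 + 1 —bump→ 5^(5 + 1) + 5^5 + 1 = 18751 —(−1)→ 18750

ω^(ω + 1) + ω^ω + 1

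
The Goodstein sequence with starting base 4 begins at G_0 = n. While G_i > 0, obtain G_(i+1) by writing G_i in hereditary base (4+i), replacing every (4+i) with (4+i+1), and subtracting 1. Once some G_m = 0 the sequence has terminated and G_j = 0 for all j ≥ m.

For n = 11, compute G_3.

i=0: 11 = 2·4 + 3 (b=4); 4→5: 2·5 + 3 = 13; 13−1 = 12
i=1: 12 = 2·5 + 2 (b=5); 5→6: 2·6 + 2 = 14; 14−1 = 13
i=2: 13 = 2·6 + 1 (b=6); 6→7: 2·7 + 1 = 15; 15−1 = 14
i=3: 14 = 2·7 (b=7); 7→8: 2·8 = 16; 16−1 = 15

14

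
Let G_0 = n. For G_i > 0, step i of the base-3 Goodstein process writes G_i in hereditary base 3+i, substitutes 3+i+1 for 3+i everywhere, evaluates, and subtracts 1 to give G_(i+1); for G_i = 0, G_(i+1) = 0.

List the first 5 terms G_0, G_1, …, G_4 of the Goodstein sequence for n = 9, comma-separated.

9, 15, 17, 19, 21

i=0: 9 = 3^2 (b=3); 3→4: 4^2 = 16; 16−1 = 15
i=1: 15 = 3·4 + 3 (b=4); 4→5: 3·5 + 3 = 18; 18−1 = 17
i=2: 17 = 3·5 + 2 (b=5); 5→6: 3·6 + 2 = 20; 20−1 = 19
i=3: 19 = 3·6 + 1 (b=6); 6→7: 3·7 + 1 = 22; 22−1 = 21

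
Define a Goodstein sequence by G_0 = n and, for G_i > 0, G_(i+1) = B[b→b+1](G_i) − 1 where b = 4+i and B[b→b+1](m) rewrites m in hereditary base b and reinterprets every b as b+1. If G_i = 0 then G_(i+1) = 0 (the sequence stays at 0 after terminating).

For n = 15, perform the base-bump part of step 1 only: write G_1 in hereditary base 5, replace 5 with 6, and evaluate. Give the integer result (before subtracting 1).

20

base 4: 15 = 3·4 + 3; at 5: 3·5 + 3 = 18; next = 17
base 5: 17 = 3·5 + 2; at 6: 3·6 + 2 = 20; next = 19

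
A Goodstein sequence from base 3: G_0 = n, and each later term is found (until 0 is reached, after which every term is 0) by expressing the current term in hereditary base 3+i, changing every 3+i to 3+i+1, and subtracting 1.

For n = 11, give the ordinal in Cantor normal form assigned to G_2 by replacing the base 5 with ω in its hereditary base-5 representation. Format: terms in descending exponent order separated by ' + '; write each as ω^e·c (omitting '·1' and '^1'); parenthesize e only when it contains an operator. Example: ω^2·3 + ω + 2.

11 —HB3→ 3^2 + 2 —bump→ 4^2 + 2 = 18 —(−1)→ 17
17 —HB4→ 4^2 + 1 —bump→ 5^2 + 1 = 26 —(−1)→ 25

ω^2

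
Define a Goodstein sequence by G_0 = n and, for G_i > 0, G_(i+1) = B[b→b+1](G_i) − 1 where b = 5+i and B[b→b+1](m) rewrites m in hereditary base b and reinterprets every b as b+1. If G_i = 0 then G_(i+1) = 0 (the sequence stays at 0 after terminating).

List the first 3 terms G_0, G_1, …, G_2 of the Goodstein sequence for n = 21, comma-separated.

21, 24, 27

i=0: 21 = 4·5 + 1 (b=5); 5→6: 4·6 + 1 = 25; 25−1 = 24
i=1: 24 = 4·6 (b=6); 6→7: 4·7 = 28; 28−1 = 27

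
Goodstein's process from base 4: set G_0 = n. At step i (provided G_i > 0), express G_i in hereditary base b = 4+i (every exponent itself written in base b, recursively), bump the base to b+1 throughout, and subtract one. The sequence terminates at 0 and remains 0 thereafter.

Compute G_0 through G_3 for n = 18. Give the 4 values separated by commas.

18, 26, 36, 48

step 0: 18 = 4^2 + 2; sub 5 for 4: 5^2 + 2; = 27; G_1 = 27−1 = 26
step 1: 26 = 5^2 + 1; sub 6 for 5: 6^2 + 1; = 37; G_2 = 37−1 = 36
step 2: 36 = 6^2; sub 7 for 6: 7^2; = 49; G_3 = 49−1 = 48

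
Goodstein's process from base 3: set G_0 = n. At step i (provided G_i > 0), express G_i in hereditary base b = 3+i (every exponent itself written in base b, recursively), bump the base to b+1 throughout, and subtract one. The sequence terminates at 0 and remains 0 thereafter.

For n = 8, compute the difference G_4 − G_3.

0

[0] 8 ≡ 2·3 + 2 (base 3). Lift 4: 10. −1: 9.
[1] 9 ≡ 2·4 + 1 (base 4). Lift 5: 11. −1: 10.
[2] 10 ≡ 2·5 (base 5). Lift 6: 12. −1: 11.
[3] 11 ≡ 6 + 5 (base 6). Lift 7: 12. −1: 11.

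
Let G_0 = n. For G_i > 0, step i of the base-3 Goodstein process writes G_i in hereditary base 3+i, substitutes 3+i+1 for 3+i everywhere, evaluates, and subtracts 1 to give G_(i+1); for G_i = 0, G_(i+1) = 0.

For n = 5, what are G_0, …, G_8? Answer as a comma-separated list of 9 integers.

5, 5, 5, 5, 4, 3, 2, 1, 0

i=0: 5 = 3 + 2 (b=3); 3→4: 4 + 2 = 6; 6−1 = 5
i=1: 5 = 4 + 1 (b=4); 4→5: 5 + 1 = 6; 6−1 = 5
i=2: 5 = 5 (b=5); 5→6: 6 = 6; 6−1 = 5
i=3: 5 = 5 (b=6); 6→7: 5 = 5; 5−1 = 4
i=4: 4 = 4 (b=7); 7→8: 4 = 4; 4−1 = 3
i=5: 3 = 3 (b=8); 8→9: 3 = 3; 3−1 = 2
i=6: 2 = 2 (b=9); 9→10: 2 = 2; 2−1 = 1
i=7: 1 = 1 (b=10); 10→11: 1 = 1; 1−1 = 0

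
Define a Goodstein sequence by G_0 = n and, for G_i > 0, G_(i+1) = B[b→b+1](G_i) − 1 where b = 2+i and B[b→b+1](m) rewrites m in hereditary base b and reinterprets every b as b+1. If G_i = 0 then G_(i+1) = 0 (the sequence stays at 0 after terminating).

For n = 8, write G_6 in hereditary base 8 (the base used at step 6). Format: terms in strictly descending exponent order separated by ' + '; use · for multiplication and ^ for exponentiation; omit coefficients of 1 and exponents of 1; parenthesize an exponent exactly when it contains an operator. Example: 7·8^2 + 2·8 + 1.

G_0 = 8. HB_2(8) = 2^(2 + 1). Bump = 81. G_1 = 80.
G_1 = 80. HB_3(80) = 2·3^3 + 2·3^2 + 2·3 + 2. Bump = 554. G_2 = 553.
G_2 = 553. HB_4(553) = 2·4^4 + 2·4^2 + 2·4 + 1. Bump = 6311. G_3 = 6310.
G_3 = 6310. HB_5(6310) = 2·5^5 + 2·5^2 + 2·5. Bump = 93396. G_4 = 93395.
G_4 = 93395. HB_6(93395) = 2·6^6 + 2·6^2 + 6 + 5. Bump = 1647196. G_5 = 1647195.
G_5 = 1647195. HB_7(1647195) = 2·7^7 + 2·7^2 + 7 + 4. Bump = 33554572. G_6 = 33554571.
G_6 = 33554571. HB_8(33554571) = 2·8^8 + 2·8^2 + 8 + 3. Bump = 774841152. G_7 = 774841151.

2·8^8 + 2·8^2 + 8 + 3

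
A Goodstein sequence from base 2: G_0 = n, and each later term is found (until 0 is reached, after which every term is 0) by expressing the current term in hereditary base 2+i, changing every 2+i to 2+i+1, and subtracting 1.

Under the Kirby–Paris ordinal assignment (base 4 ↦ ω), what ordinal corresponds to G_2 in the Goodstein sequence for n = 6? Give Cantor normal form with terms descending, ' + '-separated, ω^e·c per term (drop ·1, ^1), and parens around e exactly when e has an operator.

ω^ω + 1

i=0: 6 = 2^2 + 2 (b=2); 2→3: 3^3 + 3 = 30; 30−1 = 29
i=1: 29 = 3^3 + 2 (b=3); 3→4: 4^4 + 2 = 258; 258−1 = 257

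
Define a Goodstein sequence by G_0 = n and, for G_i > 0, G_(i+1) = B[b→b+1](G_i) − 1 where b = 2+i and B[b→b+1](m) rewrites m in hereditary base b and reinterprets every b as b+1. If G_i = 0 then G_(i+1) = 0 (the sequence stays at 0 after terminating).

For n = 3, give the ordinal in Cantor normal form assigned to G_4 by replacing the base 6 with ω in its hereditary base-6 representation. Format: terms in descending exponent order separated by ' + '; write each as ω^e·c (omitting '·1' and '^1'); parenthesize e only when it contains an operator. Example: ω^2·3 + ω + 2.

i=0: 3 = 2 + 1 (b=2); 2→3: 3 + 1 = 4; 4−1 = 3
i=1: 3 = 3 (b=3); 3→4: 4 = 4; 4−1 = 3
i=2: 3 = 3 (b=4); 4→5: 3 = 3; 3−1 = 2
i=3: 2 = 2 (b=5); 5→6: 2 = 2; 2−1 = 1
i=4: 1 = 1 (b=6); 6→7: 1 = 1; 1−1 = 0

1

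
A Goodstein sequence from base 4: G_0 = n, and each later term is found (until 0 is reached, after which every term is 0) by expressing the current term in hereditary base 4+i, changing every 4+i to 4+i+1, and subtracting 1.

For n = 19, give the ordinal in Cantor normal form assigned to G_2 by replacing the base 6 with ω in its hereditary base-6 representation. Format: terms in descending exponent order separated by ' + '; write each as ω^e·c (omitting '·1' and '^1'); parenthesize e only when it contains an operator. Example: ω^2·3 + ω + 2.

ω^2 + 1

G_0=19  [base 4] 4^2 + 3  →[4↦5]→  5^2 + 3 = 28  −1 ⇒ G_1=27
G_1=27  [base 5] 5^2 + 2  →[5↦6]→  6^2 + 2 = 38  −1 ⇒ G_2=37
G_2=37  [base 6] 6^2 + 1  →[6↦7]→  7^2 + 1 = 50  −1 ⇒ G_3=49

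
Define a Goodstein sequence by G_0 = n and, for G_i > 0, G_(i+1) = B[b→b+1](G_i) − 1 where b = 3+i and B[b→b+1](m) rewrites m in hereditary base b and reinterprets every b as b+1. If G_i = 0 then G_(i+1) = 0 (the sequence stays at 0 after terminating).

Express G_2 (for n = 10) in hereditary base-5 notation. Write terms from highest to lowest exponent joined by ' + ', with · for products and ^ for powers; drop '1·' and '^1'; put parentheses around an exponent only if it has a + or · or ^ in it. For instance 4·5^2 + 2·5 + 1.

4·5 + 4

base 3: 10 = 3^2 + 1; at 4: 4^2 + 1 = 17; next = 16
base 4: 16 = 4^2; at 5: 5^2 = 25; next = 24
base 5: 24 = 4·5 + 4; at 6: 4·6 + 4 = 28; next = 27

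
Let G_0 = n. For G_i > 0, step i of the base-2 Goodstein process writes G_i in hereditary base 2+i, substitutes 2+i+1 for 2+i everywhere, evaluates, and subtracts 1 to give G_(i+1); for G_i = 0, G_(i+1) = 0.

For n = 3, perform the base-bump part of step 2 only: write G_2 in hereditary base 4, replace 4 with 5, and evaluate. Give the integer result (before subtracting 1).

3

base 2: 3 = 2 + 1; at 3: 3 + 1 = 4; next = 3
base 3: 3 = 3; at 4: 4 = 4; next = 3
base 4: 3 = 3; at 5: 3 = 3; next = 2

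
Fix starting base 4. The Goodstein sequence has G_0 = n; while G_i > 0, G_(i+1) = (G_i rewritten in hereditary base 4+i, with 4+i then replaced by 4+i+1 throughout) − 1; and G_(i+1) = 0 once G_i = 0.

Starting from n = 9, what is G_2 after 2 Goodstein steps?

11

9 —HB4→ 2·4 + 1 —bump→ 2·5 + 1 = 11 —(−1)→ 10
10 —HB5→ 2·5 —bump→ 2·6 = 12 —(−1)→ 11
11 —HB6→ 6 + 5 —bump→ 7 + 5 = 12 —(−1)→ 11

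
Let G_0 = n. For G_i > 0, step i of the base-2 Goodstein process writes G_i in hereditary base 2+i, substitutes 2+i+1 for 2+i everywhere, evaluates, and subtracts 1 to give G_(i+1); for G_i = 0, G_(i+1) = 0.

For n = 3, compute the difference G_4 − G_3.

G_0 = 3. HB_2(3) = 2 + 1. Bump = 4. G_1 = 3.
G_1 = 3. HB_3(3) = 3. Bump = 4. G_2 = 3.
G_2 = 3. HB_4(3) = 3. Bump = 3. G_3 = 2.
G_3 = 2. HB_5(2) = 2. Bump = 2. G_4 = 1.

-1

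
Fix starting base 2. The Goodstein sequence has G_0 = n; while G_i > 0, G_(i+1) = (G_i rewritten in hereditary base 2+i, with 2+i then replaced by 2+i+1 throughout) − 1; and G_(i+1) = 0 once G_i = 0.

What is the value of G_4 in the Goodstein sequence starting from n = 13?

280711

G_0=13  [base 2] 2^(2 + 1) + 2^2 + 1  →[2↦3]→  3^(3 + 1) + 3^3 + 1 = 109  −1 ⇒ G_1=108
G_1=108  [base 3] 3^(3 + 1) + 3^3  →[3↦4]→  4^(4 + 1) + 4^4 = 1280  −1 ⇒ G_2=1279
G_2=1279  [base 4] 4^(4 + 1) + 3·4^3 + 3·4^2 + 3·4 + 3  →[4↦5]→  5^(5 + 1) + 3·5^3 + 3·5^2 + 3·5 + 3 = 16093  −1 ⇒ G_3=16092
G_3=16092  [base 5] 5^(5 + 1) + 3·5^3 + 3·5^2 + 3·5 + 2  →[5↦6]→  6^(6 + 1) + 3·6^3 + 3·6^2 + 3·6 + 2 = 280712  −1 ⇒ G_4=280711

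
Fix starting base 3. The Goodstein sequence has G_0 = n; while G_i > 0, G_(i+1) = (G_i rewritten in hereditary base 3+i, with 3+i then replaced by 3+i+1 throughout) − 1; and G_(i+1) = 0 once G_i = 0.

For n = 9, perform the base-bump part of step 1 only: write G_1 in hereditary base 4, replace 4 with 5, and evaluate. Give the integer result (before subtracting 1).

18

step 0: 9 = 3^2; sub 4 for 3: 4^2; = 16; G_1 = 16−1 = 15
step 1: 15 = 3·4 + 3; sub 5 for 4: 3·5 + 3; = 18; G_2 = 18−1 = 17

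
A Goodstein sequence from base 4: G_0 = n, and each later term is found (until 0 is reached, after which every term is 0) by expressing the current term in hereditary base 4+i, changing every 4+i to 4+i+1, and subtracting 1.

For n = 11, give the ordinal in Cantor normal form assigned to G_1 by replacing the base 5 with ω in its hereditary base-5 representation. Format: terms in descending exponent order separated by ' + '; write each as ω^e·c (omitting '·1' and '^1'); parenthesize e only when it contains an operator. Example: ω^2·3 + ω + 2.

base 4: 11 = 2·4 + 3; at 5: 2·5 + 3 = 13; next = 12
base 5: 12 = 2·5 + 2; at 6: 2·6 + 2 = 14; next = 13

ω·2 + 2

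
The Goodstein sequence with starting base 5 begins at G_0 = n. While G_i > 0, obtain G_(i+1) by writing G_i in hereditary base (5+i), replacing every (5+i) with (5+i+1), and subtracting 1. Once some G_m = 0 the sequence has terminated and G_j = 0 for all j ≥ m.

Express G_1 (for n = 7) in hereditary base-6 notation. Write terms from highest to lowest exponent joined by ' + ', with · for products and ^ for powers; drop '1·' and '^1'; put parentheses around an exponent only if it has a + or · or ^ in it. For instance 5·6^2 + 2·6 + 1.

step 0: 7 = 5 + 2; sub 6 for 5: 6 + 2; = 8; G_1 = 8−1 = 7
step 1: 7 = 6 + 1; sub 7 for 6: 7 + 1; = 8; G_2 = 8−1 = 7

6 + 1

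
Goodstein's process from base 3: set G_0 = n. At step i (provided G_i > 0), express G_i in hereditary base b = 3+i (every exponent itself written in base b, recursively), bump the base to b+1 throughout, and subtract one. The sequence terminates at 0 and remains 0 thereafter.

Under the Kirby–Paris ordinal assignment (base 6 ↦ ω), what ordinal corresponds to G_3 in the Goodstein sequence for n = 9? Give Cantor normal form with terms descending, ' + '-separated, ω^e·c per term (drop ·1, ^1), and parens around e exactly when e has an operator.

9 —HB3→ 3^2 —bump→ 4^2 = 16 —(−1)→ 15
15 —HB4→ 3·4 + 3 —bump→ 3·5 + 3 = 18 —(−1)→ 17
17 —HB5→ 3·5 + 2 —bump→ 3·6 + 2 = 20 —(−1)→ 19

ω·3 + 1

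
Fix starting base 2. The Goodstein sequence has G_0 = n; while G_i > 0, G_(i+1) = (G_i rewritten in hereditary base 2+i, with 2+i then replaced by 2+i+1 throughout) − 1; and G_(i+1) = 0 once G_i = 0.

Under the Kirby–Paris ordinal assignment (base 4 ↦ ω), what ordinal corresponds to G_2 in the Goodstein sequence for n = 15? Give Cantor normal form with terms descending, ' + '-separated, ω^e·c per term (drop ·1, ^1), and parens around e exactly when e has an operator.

G_0 = 15. HB_2(15) = 2^(2 + 1) + 2^2 + 2 + 1. Bump = 112. G_1 = 111.
G_1 = 111. HB_3(111) = 3^(3 + 1) + 3^3 + 3. Bump = 1284. G_2 = 1283.
G_2 = 1283. HB_4(1283) = 4^(4 + 1) + 4^4 + 3. Bump = 18753. G_3 = 18752.

ω^(ω + 1) + ω^ω + 3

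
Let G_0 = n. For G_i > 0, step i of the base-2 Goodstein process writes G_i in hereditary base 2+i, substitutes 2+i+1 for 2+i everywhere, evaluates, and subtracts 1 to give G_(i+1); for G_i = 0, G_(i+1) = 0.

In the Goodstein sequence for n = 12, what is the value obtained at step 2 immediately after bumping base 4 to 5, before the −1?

G_0=12  [base 2] 2^(2 + 1) + 2^2  →[2↦3]→  3^(3 + 1) + 3^3 = 108  −1 ⇒ G_1=107
G_1=107  [base 3] 3^(3 + 1) + 2·3^2 + 2·3 + 2  →[3↦4]→  4^(4 + 1) + 2·4^2 + 2·4 + 2 = 1066  −1 ⇒ G_2=1065
G_2=1065  [base 4] 4^(4 + 1) + 2·4^2 + 2·4 + 1  →[4↦5]→  5^(5 + 1) + 2·5^2 + 2·5 + 1 = 15686  −1 ⇒ G_3=15685

15686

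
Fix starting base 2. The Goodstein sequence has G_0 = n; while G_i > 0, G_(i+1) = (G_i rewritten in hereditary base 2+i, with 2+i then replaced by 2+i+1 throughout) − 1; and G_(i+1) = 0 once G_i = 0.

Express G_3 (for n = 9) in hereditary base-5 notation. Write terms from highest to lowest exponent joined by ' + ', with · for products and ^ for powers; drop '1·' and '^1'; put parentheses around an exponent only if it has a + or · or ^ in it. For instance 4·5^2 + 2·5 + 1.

i=0: 9 = 2^(2 + 1) + 1 (b=2); 2→3: 3^(3 + 1) + 1 = 82; 82−1 = 81
i=1: 81 = 3^(3 + 1) (b=3); 3→4: 4^(4 + 1) = 1024; 1024−1 = 1023
i=2: 1023 = 3·4^4 + 3·4^3 + 3·4^2 + 3·4 + 3 (b=4); 4→5: 3·5^5 + 3·5^3 + 3·5^2 + 3·5 + 3 = 9843; 9843−1 = 9842
i=3: 9842 = 3·5^5 + 3·5^3 + 3·5^2 + 3·5 + 2 (b=5); 5→6: 3·6^6 + 3·6^3 + 3·6^2 + 3·6 + 2 = 140744; 140744−1 = 140743

3·5^5 + 3·5^3 + 3·5^2 + 3·5 + 2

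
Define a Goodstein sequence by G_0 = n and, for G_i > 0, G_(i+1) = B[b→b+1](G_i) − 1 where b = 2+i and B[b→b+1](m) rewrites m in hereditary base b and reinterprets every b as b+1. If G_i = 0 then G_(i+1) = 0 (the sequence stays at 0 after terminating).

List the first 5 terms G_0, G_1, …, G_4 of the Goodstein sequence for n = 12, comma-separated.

12, 107, 1065, 15685, 280019

G_0=12  [base 2] 2^(2 + 1) + 2^2  →[2↦3]→  3^(3 + 1) + 3^3 = 108  −1 ⇒ G_1=107
G_1=107  [base 3] 3^(3 + 1) + 2·3^2 + 2·3 + 2  →[3↦4]→  4^(4 + 1) + 2·4^2 + 2·4 + 2 = 1066  −1 ⇒ G_2=1065
G_2=1065  [base 4] 4^(4 + 1) + 2·4^2 + 2·4 + 1  →[4↦5]→  5^(5 + 1) + 2·5^2 + 2·5 + 1 = 15686  −1 ⇒ G_3=15685
G_3=15685  [base 5] 5^(5 + 1) + 2·5^2 + 2·5  →[5↦6]→  6^(6 + 1) + 2·6^2 + 2·6 = 280020  −1 ⇒ G_4=280019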